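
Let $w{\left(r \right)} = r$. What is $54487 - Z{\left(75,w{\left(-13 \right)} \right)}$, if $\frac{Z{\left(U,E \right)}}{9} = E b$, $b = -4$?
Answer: $54019$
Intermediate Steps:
$Z{\left(U,E \right)} = - 36 E$ ($Z{\left(U,E \right)} = 9 E \left(-4\right) = 9 \left(- 4 E\right) = - 36 E$)
$54487 - Z{\left(75,w{\left(-13 \right)} \right)} = 54487 - \left(-36\right) \left(-13\right) = 54487 - 468 = 54019$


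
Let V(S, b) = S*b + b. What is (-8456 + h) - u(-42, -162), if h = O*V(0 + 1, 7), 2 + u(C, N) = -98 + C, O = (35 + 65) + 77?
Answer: -5836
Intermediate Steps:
O = 177 (O = 100 + 77 = 177)
u(C, N) = -100 + C (u(C, N) = -2 + (-98 + C) = -100 + C)
V(S, b) = b + S*b
h = 2478 (h = 177*(7*(1 + (0 + 1))) = 177*(7*(1 + 1)) = 177*(7*2) = 177*14 = 2478)
(-8456 + h) - u(-42, -162) = (-8456 + 2478) - (-100 - 42) = -5978 - 1*(-142) = -5978 + 142 = -5836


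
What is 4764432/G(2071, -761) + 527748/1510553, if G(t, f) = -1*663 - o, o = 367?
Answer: -3598191735228/777934795 ≈ -4625.3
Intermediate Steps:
G(t, f) = -1030 (G(t, f) = -1*663 - 1*367 = -663 - 367 = -1030)
4764432/G(2071, -761) + 527748/1510553 = 4764432/(-1030) + 527748/1510553 = 4764432*(-1/1030) + 527748*(1/1510553) = -2382216/515 + 527748/1510553 = -3598191735228/777934795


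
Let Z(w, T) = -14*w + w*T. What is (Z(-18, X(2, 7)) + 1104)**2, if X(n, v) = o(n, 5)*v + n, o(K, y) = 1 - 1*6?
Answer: 3802500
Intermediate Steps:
o(K, y) = -5 (o(K, y) = 1 - 6 = -5)
X(n, v) = n - 5*v (X(n, v) = -5*v + n = n - 5*v)
Z(w, T) = -14*w + T*w
(Z(-18, X(2, 7)) + 1104)**2 = (-18*(-14 + (2 - 5*7)) + 1104)**2 = (-18*(-14 + (2 - 35)) + 1104)**2 = (-18*(-14 - 33) + 1104)**2 = (-18*(-47) + 1104)**2 = (846 + 1104)**2 = 1950**2 = 3802500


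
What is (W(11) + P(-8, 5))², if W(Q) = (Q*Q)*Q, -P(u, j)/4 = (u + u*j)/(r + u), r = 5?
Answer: 1605289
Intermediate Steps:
P(u, j) = -4*(u + j*u)/(5 + u) (P(u, j) = -4*(u + u*j)/(5 + u) = -4*(u + j*u)/(5 + u))
W(Q) = Q³ (W(Q) = Q²*Q = Q³)
(W(11) + P(-8, 5))² = (11³ - 4*(-8)*(1 + 5)/(5 - 8))² = (1331 - 4*(-8)*6/(-3))² = (1331 - 4*(-8)*(-⅓)*6)² = (1331 - 64)² = 1267² = 1605289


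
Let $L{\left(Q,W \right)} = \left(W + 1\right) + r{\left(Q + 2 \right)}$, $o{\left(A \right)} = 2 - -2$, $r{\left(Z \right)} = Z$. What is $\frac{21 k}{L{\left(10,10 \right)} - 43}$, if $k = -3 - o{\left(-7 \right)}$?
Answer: $\frac{147}{20} \approx 7.35$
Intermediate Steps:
$o{\left(A \right)} = 4$ ($o{\left(A \right)} = 2 + 2 = 4$)
$L{\left(Q,W \right)} = 3 + Q + W$ ($L{\left(Q,W \right)} = \left(W + 1\right) + \left(Q + 2\right) = \left(1 + W\right) + \left(2 + Q\right) = 3 + Q + W$)
$k = -7$ ($k = -3 - 4 = -7$)
$\frac{21 k}{L{\left(10,10 \right)} - 43} = \frac{21 \left(-7\right)}{\left(3 + 10 + 10\right) - 43} = - \frac{147}{23 - 43} = - \frac{147}{-20} = \left(-147\right) \left(- \frac{1}{20}\right) = \frac{147}{20}$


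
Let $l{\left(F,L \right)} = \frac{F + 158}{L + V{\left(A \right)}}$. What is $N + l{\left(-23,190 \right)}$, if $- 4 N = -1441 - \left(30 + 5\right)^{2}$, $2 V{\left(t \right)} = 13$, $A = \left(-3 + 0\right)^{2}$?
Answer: $\frac{174803}{262} \approx 667.19$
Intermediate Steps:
$A = 9$ ($A = \left(-3\right)^{2} = 9$)
$V{\left(t \right)} = \frac{13}{2}$ ($V{\left(t \right)} = \frac{1}{2} \cdot 13 = \frac{13}{2}$)
$l{\left(F,L \right)} = \frac{158 + F}{\frac{13}{2} + L}$ ($l{\left(F,L \right)} = \frac{F + 158}{L + \frac{13}{2}} = \frac{158 + F}{\frac{13}{2} + L}$)
$N = \frac{1333}{2}$ ($N = - \frac{-1441 - \left(30 + 5\right)^{2}}{4} = - \frac{-1441 - 35^{2}}{4} = - \frac{-1441 - 1225}{4} = \left(- \frac{1}{4}\right) \left(-2666\right) = \frac{1333}{2} \approx 666.5$)
$N + l{\left(-23,190 \right)} = \frac{1333}{2} + \frac{2 \left(158 - 23\right)}{13 + 2 \cdot 190} = \frac{1333}{2} + 2 \frac{1}{13 + 380} \cdot 135 = \frac{1333}{2} + 2 \cdot \frac{1}{393} \cdot 135 = \frac{1333}{2} + \frac{90}{131} = \frac{174803}{262}$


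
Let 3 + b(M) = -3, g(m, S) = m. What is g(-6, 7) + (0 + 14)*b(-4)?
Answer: -90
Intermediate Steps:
b(M) = -6 (b(M) = -3 - 3 = -6)
g(-6, 7) + (0 + 14)*b(-4) = -6 + (0 + 14)*(-6) = -6 + 14*(-6) = -6 - 84 = -90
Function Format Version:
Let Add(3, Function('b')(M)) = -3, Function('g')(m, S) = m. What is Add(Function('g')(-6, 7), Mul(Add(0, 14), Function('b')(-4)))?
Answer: -90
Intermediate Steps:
Function('b')(M) = -6 (Function('b')(M) = Add(-3, -3) = -6)
Add(Function('g')(-6, 7), Mul(Add(0, 14), Function('b')(-4))) = Add(-6, Mul(Add(0, 14), -6)) = Add(-6, Mul(14, -6)) = Add(-6, -84) = -90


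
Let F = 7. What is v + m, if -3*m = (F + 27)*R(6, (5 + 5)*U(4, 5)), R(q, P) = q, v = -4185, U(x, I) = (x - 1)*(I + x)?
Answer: -4253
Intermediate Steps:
U(x, I) = (-1 + x)*(I + x)
m = -68 (m = -(7 + 27)*6/3 = -34*6/3 = -1/3*204 = -68)
v + m = -4185 - 68 = -4253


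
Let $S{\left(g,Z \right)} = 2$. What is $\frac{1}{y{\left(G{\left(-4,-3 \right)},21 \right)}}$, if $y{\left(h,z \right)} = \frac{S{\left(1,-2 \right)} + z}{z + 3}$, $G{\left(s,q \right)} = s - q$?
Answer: $\frac{24}{23} \approx 1.0435$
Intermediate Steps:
$y{\left(h,z \right)} = \frac{2 + z}{3 + z}$ ($y{\left(h,z \right)} = \frac{2 + z}{z + 3} = \frac{2 + z}{3 + z}$)
$\frac{1}{y{\left(G{\left(-4,-3 \right)},21 \right)}} = \frac{1}{\frac{1}{3 + 21} \left(2 + 21\right)} = \frac{1}{\frac{1}{24} \cdot 23} = \frac{1}{\frac{23}{24}} = \frac{24}{23}$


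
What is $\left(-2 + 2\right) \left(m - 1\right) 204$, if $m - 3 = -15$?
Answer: $0$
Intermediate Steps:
$m = -12$ ($m = 3 - 15 = -12$)
$\left(-2 + 2\right) \left(m - 1\right) 204 = \left(-2 + 2\right) \left(-12 - 1\right) 204 = 0 \left(-13\right) 204 = 0 \cdot 204 = 0$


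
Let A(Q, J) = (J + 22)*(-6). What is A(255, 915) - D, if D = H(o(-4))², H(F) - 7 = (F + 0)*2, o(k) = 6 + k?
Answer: -5743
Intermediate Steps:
A(Q, J) = -132 - 6*J (A(Q, J) = (22 + J)*(-6) = -132 - 6*J)
H(F) = 7 + 2*F (H(F) = 7 + (F + 0)*2 = 7 + F*2 = 7 + 2*F)
D = 121 (D = (7 + 2*(6 - 4))² = (7 + 2*2)² = (7 + 4)² = 11² = 121)
A(255, 915) - D = (-132 - 6*915) - 1*121 = (-132 - 5490) - 121 = -5622 - 121 = -5743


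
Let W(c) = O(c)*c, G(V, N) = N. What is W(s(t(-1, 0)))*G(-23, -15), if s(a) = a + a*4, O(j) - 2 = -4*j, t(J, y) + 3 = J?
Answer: 24600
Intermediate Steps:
t(J, y) = -3 + J
O(j) = 2 - 4*j
s(a) = 5*a (s(a) = a + 4*a = 5*a)
W(c) = c*(2 - 4*c) (W(c) = (2 - 4*c)*c = c*(2 - 4*c))
W(s(t(-1, 0)))*G(-23, -15) = (2*(5*(-3 - 1))*(1 - 10*(-3 - 1)))*(-15) = (2*(5*(-4))*(1 - 10*(-4)))*(-15) = (2*(-20)*(1 - 2*(-20)))*(-15) = (2*(-20)*(1 + 40))*(-15) = (2*(-20)*41)*(-15) = -1640*(-15) = 24600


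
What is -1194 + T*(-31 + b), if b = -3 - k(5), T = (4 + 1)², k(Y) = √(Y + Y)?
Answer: -2044 - 25*√10 ≈ -2123.1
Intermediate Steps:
k(Y) = √2*√Y (k(Y) = √(2*Y) = √2*√Y)
T = 25 (T = 5² = 25)
b = -3 - √10 (b = -3 - √2*√5 = -3 - √10 ≈ -6.1623)
-1194 + T*(-31 + b) = -1194 + 25*(-31 + (-3 - √10)) = -1194 + 25*(-34 - √10) = -1194 + (-850 - 25*√10) = -2044 - 25*√10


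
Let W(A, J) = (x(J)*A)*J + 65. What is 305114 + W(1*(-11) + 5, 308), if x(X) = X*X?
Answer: -175003493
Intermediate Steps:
x(X) = X**2
W(A, J) = 65 + A*J**3 (W(A, J) = (J**2*A)*J + 65 = (A*J**2)*J + 65 = A*J**3 + 65 = 65 + A*J**3)
305114 + W(1*(-11) + 5, 308) = 305114 + (65 + (1*(-11) + 5)*308**3) = 305114 + (65 + (-11 + 5)*29218112) = 305114 + (65 - 6*29218112) = 305114 + (65 - 175308672) = 305114 - 175308607 = -175003493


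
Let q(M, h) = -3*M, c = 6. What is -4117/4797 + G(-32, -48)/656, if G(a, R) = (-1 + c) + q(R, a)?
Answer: -48439/76752 ≈ -0.63111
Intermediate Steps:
G(a, R) = 5 - 3*R (G(a, R) = (-1 + 6) - 3*R = 5 - 3*R)
-4117/4797 + G(-32, -48)/656 = -4117/4797 + (5 - 3*(-48))/656 = -4117*1/4797 + (5 + 144)*(1/656) = -4117/4797 + 149*(1/656) = -4117/4797 + 149/656 = -48439/76752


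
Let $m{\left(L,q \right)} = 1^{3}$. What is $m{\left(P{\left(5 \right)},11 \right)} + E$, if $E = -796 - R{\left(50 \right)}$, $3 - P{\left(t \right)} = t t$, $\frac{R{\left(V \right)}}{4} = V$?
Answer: $-995$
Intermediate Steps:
$R{\left(V \right)} = 4 V$
$P{\left(t \right)} = 3 - t^{2}$ ($P{\left(t \right)} = 3 - t t = 3 - t^{2}$)
$m{\left(L,q \right)} = 1$
$E = -996$ ($E = -796 - 4 \cdot 50 = -796 - 200 = -996$)
$m{\left(P{\left(5 \right)},11 \right)} + E = 1 - 996 = -995$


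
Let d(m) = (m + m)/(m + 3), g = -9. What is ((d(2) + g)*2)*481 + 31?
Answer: -39287/5 ≈ -7857.4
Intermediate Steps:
d(m) = 2*m/(3 + m) (d(m) = (2*m)/(3 + m) = 2*m/(3 + m))
((d(2) + g)*2)*481 + 31 = ((2*2/(3 + 2) - 9)*2)*481 + 31 = ((2*2/5 - 9)*2)*481 + 31 = ((2*2*(⅕) - 9)*2)*481 + 31 = ((⅘ - 9)*2)*481 + 31 = -41/5*2*481 + 31 = -82/5*481 + 31 = -39442/5 + 31 = -39287/5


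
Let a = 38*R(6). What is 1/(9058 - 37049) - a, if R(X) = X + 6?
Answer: -12763897/27991 ≈ -456.00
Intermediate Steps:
R(X) = 6 + X
a = 456 (a = 38*(6 + 6) = 38*12 = 456)
1/(9058 - 37049) - a = 1/(9058 - 37049) - 1*456 = 1/(-27991) - 456 = -1/27991 - 456 = -12763897/27991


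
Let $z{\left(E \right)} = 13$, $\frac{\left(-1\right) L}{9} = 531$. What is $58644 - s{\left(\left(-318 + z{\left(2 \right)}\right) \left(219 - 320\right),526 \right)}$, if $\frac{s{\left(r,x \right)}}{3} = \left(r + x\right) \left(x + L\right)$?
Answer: $399810873$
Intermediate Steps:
$L = -4779$ ($L = \left(-9\right) 531 = -4779$)
$s{\left(r,x \right)} = 3 \left(-4779 + x\right) \left(r + x\right)$ ($s{\left(r,x \right)} = 3 \left(r + x\right) \left(x - 4779\right) = 3 \left(r + x\right) \left(-4779 + x\right) = 3 \left(-4779 + x\right) \left(r + x\right)$)
$58644 - s{\left(\left(-318 + z{\left(2 \right)}\right) \left(219 - 320\right),526 \right)} = 58644 - \left(- 14337 \left(-318 + 13\right) \left(219 - 320\right) - 7541262 + 3 \cdot 526^{2} + 3 \left(-318 + 13\right) \left(219 - 320\right) 526\right) = 58644 - \left(- 14337 \left(\left(-305\right) \left(-101\right)\right) - 7541262 + 3 \cdot 276676 + 3 \left(\left(-305\right) \left(-101\right)\right) 526\right) = 58644 - \left(\left(-14337\right) 30805 - 7541262 + 830028 + 3 \cdot 30805 \cdot 526\right) = 58644 - \left(-441651285 - 7541262 + 830028 + 48610290\right) = 58644 - -399752229 = 58644 + 399752229 = 399810873$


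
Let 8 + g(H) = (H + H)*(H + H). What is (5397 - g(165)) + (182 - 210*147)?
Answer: -134183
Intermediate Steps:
g(H) = -8 + 4*H² (g(H) = -8 + (H + H)*(H + H) = -8 + (2*H)*(2*H) = -8 + 4*H²)
(5397 - g(165)) + (182 - 210*147) = (5397 - (-8 + 4*165²)) + (182 - 210*147) = (5397 - (-8 + 4*27225)) + (182 - 30870) = (5397 - (-8 + 108900)) - 30688 = (5397 - 1*108892) - 30688 = (5397 - 108892) - 30688 = -103495 - 30688 = -134183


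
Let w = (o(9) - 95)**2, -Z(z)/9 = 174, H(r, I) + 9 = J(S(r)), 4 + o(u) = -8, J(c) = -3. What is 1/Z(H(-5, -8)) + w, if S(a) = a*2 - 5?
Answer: 17929133/1566 ≈ 11449.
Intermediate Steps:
S(a) = -5 + 2*a (S(a) = 2*a - 5 = -5 + 2*a)
o(u) = -12 (o(u) = -4 - 8 = -12)
H(r, I) = -12 (H(r, I) = -9 - 3 = -12)
Z(z) = -1566 (Z(z) = -9*174 = -1566)
w = 11449 (w = (-12 - 95)**2 = (-107)**2 = 11449)
1/Z(H(-5, -8)) + w = 1/(-1566) + 11449 = -1/1566 + 11449 = 17929133/1566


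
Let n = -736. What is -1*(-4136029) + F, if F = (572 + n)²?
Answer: 4162925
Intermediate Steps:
F = 26896 (F = (572 - 736)² = (-164)² = 26896)
-1*(-4136029) + F = -1*(-4136029) + 26896 = 4136029 + 26896 = 4162925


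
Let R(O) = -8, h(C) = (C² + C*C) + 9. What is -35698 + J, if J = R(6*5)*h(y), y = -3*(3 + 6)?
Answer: -47434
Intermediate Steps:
y = -27 (y = -3*9 = -27)
h(C) = 9 + 2*C² (h(C) = (C² + C²) + 9 = 2*C² + 9 = 9 + 2*C²)
J = -11736 (J = -8*(9 + 2*(-27)²) = -8*(9 + 2*729) = -8*(9 + 1458) = -8*1467 = -11736)
-35698 + J = -35698 - 11736 = -47434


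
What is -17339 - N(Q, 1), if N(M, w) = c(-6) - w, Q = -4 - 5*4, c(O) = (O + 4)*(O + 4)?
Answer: -17342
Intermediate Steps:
c(O) = (4 + O)**2 (c(O) = (4 + O)*(4 + O) = (4 + O)**2)
Q = -24 (Q = -4 - 20 = -24)
N(M, w) = 4 - w (N(M, w) = (4 - 6)**2 - w = (-2)**2 - w = 4 - w)
-17339 - N(Q, 1) = -17339 - (4 - 1*1) = -17339 - (4 - 1) = -17339 - 1*3 = -17339 - 3 = -17342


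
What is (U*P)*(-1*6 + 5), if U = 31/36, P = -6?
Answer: 31/6 ≈ 5.1667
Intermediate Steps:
U = 31/36 (U = 31*(1/36) = 31/36 ≈ 0.86111)
(U*P)*(-1*6 + 5) = ((31/36)*(-6))*(-1*6 + 5) = -31*(-6 + 5)/6 = -31/6*(-1) = 31/6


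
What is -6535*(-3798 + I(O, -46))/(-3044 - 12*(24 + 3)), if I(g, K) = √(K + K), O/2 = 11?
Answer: -12409965/1684 + 6535*I*√23/1684 ≈ -7369.3 + 18.611*I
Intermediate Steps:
O = 22 (O = 2*11 = 22)
I(g, K) = √2*√K (I(g, K) = √(2*K) = √2*√K)
-6535*(-3798 + I(O, -46))/(-3044 - 12*(24 + 3)) = -6535*(-3798 + √2*√(-46))/(-3044 - 12*(24 + 3)) = -6535*(-3798 + √2*(I*√46))/(-3044 - 12*27) = -6535*(-3798 + 2*I*√23)/(-3044 - 324) = -(12409965/1684 - 6535*I*√23/1684) = -6535*(1899/1684 - I*√23/1684) = -12409965/1684 + 6535*I*√23/1684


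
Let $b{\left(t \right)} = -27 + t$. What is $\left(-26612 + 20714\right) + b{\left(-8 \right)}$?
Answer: $-5933$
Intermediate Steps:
$\left(-26612 + 20714\right) + b{\left(-8 \right)} = \left(-26612 + 20714\right) - 35 = -5898 - 35 = -5933$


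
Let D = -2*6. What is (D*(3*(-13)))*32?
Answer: 14976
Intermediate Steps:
D = -12
(D*(3*(-13)))*32 = -36*(-13)*32 = -12*(-39)*32 = 468*32 = 14976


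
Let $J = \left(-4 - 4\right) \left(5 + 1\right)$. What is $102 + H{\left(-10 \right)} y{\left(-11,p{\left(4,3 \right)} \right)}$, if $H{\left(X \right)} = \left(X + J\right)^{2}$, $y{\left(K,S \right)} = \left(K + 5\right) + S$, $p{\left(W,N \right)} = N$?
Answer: $-9990$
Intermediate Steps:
$J = -48$ ($J = \left(-8\right) 6 = -48$)
$y{\left(K,S \right)} = 5 + K + S$ ($y{\left(K,S \right)} = \left(5 + K\right) + S = 5 + K + S$)
$H{\left(X \right)} = \left(-48 + X\right)^{2}$ ($H{\left(X \right)} = \left(X - 48\right)^{2} = \left(-48 + X\right)^{2}$)
$102 + H{\left(-10 \right)} y{\left(-11,p{\left(4,3 \right)} \right)} = 102 + \left(-48 - 10\right)^{2} \left(5 - 11 + 3\right) = 102 + \left(-58\right)^{2} \left(-3\right) = 102 + 3364 \left(-3\right) = 102 - 10092 = -9990$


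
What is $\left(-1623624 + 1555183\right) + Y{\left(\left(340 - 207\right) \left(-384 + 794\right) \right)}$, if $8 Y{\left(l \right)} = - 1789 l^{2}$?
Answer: $- \frac{1329907359407}{2} \approx -6.6495 \cdot 10^{11}$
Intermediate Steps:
$Y{\left(l \right)} = - \frac{1789 l^{2}}{8}$ ($Y{\left(l \right)} = \frac{\left(-1789\right) l^{2}}{8} = - \frac{1789 l^{2}}{8}$)
$\left(-1623624 + 1555183\right) + Y{\left(\left(340 - 207\right) \left(-384 + 794\right) \right)} = \left(-1623624 + 1555183\right) - \frac{1789 \left(\left(340 - 207\right) \left(-384 + 794\right)\right)^{2}}{8} = -68441 - \frac{1789 \left(133 \cdot 410\right)^{2}}{8} = -68441 - \frac{1789 \cdot 54530^{2}}{8} = -68441 - \frac{1329907222525}{2} = - \frac{1329907359407}{2}$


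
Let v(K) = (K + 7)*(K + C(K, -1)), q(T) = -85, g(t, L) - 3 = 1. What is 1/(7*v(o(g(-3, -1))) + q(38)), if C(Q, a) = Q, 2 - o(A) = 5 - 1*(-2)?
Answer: -1/225 ≈ -0.0044444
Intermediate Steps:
g(t, L) = 4 (g(t, L) = 3 + 1 = 4)
o(A) = -5 (o(A) = 2 - (5 - 1*(-2)) = 2 - (5 + 2) = 2 - 1*7 = 2 - 7 = -5)
v(K) = 2*K*(7 + K) (v(K) = (K + 7)*(K + K) = (7 + K)*(2*K) = 2*K*(7 + K))
1/(7*v(o(g(-3, -1))) + q(38)) = 1/(7*(2*(-5)*(7 - 5)) - 85) = 1/(7*(2*(-5)*2) - 85) = 1/(7*(-20) - 85) = 1/(-140 - 85) = 1/(-225) = -1/225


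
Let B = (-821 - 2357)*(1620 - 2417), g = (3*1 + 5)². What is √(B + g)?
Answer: √2532930 ≈ 1591.5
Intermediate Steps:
g = 64 (g = (3 + 5)² = 8² = 64)
B = 2532866 (B = -3178*(-797) = 2532866)
√(B + g) = √(2532866 + 64) = √2532930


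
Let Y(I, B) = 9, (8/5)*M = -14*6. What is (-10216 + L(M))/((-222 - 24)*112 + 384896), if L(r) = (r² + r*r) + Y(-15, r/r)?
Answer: -9389/714688 ≈ -0.013137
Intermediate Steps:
M = -105/2 (M = 5*(-14*6)/8 = (5/8)*(-84) = -105/2 ≈ -52.500)
L(r) = 9 + 2*r² (L(r) = (r² + r*r) + 9 = (r² + r²) + 9 = 2*r² + 9 = 9 + 2*r²)
(-10216 + L(M))/((-222 - 24)*112 + 384896) = (-10216 + (9 + 2*(-105/2)²))/((-222 - 24)*112 + 384896) = (-10216 + (9 + 2*(11025/4)))/(-246*112 + 384896) = (-10216 + (9 + 11025/2))/(-27552 + 384896) = (-10216 + 11043/2)/357344 = -9389/2*1/357344 = -9389/714688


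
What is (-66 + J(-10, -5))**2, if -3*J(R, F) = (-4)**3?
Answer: 17956/9 ≈ 1995.1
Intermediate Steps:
J(R, F) = 64/3 (J(R, F) = -1/3*(-4)**3 = -1/3*(-64) = 64/3)
(-66 + J(-10, -5))**2 = (-66 + 64/3)**2 = (-134/3)**2 = 17956/9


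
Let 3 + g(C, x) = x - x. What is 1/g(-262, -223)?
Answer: -1/3 ≈ -0.33333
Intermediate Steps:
g(C, x) = -3 (g(C, x) = -3 + (x - x) = -3 + 0 = -3)
1/g(-262, -223) = 1/(-3) = -1/3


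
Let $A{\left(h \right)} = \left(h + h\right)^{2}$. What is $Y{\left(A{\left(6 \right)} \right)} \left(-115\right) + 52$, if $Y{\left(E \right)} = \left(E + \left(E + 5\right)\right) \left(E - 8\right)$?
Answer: $-4582468$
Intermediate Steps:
$A{\left(h \right)} = 4 h^{2}$ ($A{\left(h \right)} = \left(2 h\right)^{2} = 4 h^{2}$)
$Y{\left(E \right)} = \left(-8 + E\right) \left(5 + 2 E\right)$ ($Y{\left(E \right)} = \left(E + \left(5 + E\right)\right) \left(-8 + E\right) = \left(5 + 2 E\right) \left(-8 + E\right) = \left(-8 + E\right) \left(5 + 2 E\right)$)
$Y{\left(A{\left(6 \right)} \right)} \left(-115\right) + 52 = \left(-40 - 11 \cdot 4 \cdot 6^{2} + 2 \left(4 \cdot 6^{2}\right)^{2}\right) \left(-115\right) + 52 = \left(-40 - 11 \cdot 4 \cdot 36 + 2 \left(4 \cdot 36\right)^{2}\right) \left(-115\right) + 52 = \left(-40 - 1584 + 2 \cdot 144^{2}\right) \left(-115\right) + 52 = \left(-40 - 1584 + 2 \cdot 20736\right) \left(-115\right) + 52 = \left(-40 - 1584 + 41472\right) \left(-115\right) + 52 = 39848 \left(-115\right) + 52 = -4582520 + 52 = -4582468$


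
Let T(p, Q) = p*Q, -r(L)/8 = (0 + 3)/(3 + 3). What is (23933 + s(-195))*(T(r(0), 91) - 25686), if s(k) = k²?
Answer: -1614005900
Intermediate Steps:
r(L) = -4 (r(L) = -8*(0 + 3)/(3 + 3) = -24/6 = -8*½ = -4)
T(p, Q) = Q*p
(23933 + s(-195))*(T(r(0), 91) - 25686) = (23933 + (-195)²)*(91*(-4) - 25686) = (23933 + 38025)*(-364 - 25686) = 61958*(-26050) = -1614005900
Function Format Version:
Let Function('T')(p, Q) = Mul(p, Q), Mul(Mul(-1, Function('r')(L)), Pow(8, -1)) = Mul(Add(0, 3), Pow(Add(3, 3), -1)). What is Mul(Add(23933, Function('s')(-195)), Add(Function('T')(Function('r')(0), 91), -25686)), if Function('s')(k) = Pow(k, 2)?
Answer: -1614005900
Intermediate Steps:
Function('r')(L) = -4 (Function('r')(L) = Mul(-8, Mul(Add(0, 3), Pow(Add(3, 3), -1))) = Mul(-8, Mul(3, Pow(6, -1))) = Mul(-8, Mul(3, Rational(1, 6))) = Mul(-8, Rational(1, 2)) = -4)
Function('T')(p, Q) = Mul(Q, p)
Mul(Add(23933, Function('s')(-195)), Add(Function('T')(Function('r')(0), 91), -25686)) = Mul(Add(23933, Pow(-195, 2)), Add(Mul(91, -4), -25686)) = Mul(Add(23933, 38025), Add(-364, -25686)) = Mul(61958, -26050) = -1614005900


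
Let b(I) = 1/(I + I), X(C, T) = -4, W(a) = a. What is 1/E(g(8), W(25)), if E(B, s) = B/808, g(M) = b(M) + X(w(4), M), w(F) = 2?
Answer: -12928/63 ≈ -205.21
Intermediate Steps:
b(I) = 1/(2*I)
g(M) = -4 + 1/(2*M) (g(M) = 1/(2*M) - 4 = -4 + 1/(2*M))
E(B, s) = B/808 (E(B, s) = B*(1/808) = B/808)
1/E(g(8), W(25)) = 1/((-4 + (½)/8)/808) = 1/((-4 + (½)*(⅛))/808) = 1/((-4 + 1/16)/808) = 1/((1/808)*(-63/16)) = 1/(-63/12928) = -12928/63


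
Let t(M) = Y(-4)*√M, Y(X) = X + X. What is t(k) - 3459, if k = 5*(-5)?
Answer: -3459 - 40*I ≈ -3459.0 - 40.0*I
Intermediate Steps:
Y(X) = 2*X
k = -25
t(M) = -8*√M (t(M) = (2*(-4))*√M = -8*√M)
t(k) - 3459 = -40*I - 3459 = -3459 - 40*I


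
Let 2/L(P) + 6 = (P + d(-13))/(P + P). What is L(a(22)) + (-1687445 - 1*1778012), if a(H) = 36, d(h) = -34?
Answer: -745073327/215 ≈ -3.4655e+6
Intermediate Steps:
L(P) = 2/(-6 + (-34 + P)/(2*P)) (L(P) = 2/(-6 + (P - 34)/(P + P)) = 2/(-6 + (-34 + P)/((2*P))) = 2/(-6 + (-34 + P)*(1/(2*P))) = 2/(-6 + (-34 + P)/(2*P)))
L(a(22)) + (-1687445 - 1*1778012) = -4*36/(34 + 11*36) + (-1687445 - 1*1778012) = -4*36/(34 + 396) + (-1687445 - 1778012) = -4*36/430 - 3465457 = -4*36*1/430 - 3465457 = -72/215 - 3465457 = -745073327/215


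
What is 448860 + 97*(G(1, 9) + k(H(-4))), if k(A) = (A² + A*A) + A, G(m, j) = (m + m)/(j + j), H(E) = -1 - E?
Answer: 4058170/9 ≈ 4.5091e+5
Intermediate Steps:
G(m, j) = m/j (G(m, j) = (2*m)/((2*j)) = (2*m)*(1/(2*j)) = m/j)
k(A) = A + 2*A² (k(A) = (A² + A²) + A = 2*A² + A = A + 2*A²)
448860 + 97*(G(1, 9) + k(H(-4))) = 448860 + 97*(1/9 + (-1 - 1*(-4))*(1 + 2*(-1 - 1*(-4)))) = 448860 + 97*(1*(⅑) + (-1 + 4)*(1 + 2*(-1 + 4))) = 448860 + 97*(⅑ + 3*(1 + 2*3)) = 448860 + 97*(⅑ + 3*(1 + 6)) = 448860 + 97*(⅑ + 3*7) = 448860 + 97*(⅑ + 21) = 448860 + 97*(190/9) = 448860 + 18430/9 = 4058170/9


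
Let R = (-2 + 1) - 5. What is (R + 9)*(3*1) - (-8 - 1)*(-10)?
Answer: -81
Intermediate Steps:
R = -6 (R = -1 - 5 = -6)
(R + 9)*(3*1) - (-8 - 1)*(-10) = (-6 + 9)*(3*1) - (-8 - 1)*(-10) = 3*3 - (-9)*(-10) = 9 - 1*90 = 9 - 90 = -81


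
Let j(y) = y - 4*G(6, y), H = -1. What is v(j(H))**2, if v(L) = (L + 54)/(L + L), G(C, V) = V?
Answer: 361/4 ≈ 90.250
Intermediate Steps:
j(y) = -3*y (j(y) = y - 4*y = -3*y)
v(L) = (54 + L)/(2*L) (v(L) = (54 + L)/((2*L)) = (54 + L)*(1/(2*L)) = (54 + L)/(2*L))
v(j(H))**2 = ((54 - 3*(-1))/(2*((-3*(-1)))))**2 = ((1/2)*(54 + 3)/3)**2 = ((1/2)*(1/3)*57)**2 = (19/2)**2 = 361/4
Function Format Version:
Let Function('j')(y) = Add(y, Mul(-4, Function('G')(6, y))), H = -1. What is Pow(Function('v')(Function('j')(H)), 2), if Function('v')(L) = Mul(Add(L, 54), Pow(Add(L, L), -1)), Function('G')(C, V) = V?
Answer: Rational(361, 4) ≈ 90.250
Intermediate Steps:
Function('j')(y) = Mul(-3, y) (Function('j')(y) = Add(y, Mul(-4, y)) = Mul(-3, y))
Function('v')(L) = Mul(Rational(1, 2), Pow(L, -1), Add(54, L)) (Function('v')(L) = Mul(Add(54, L), Pow(Mul(2, L), -1)) = Mul(Add(54, L), Mul(Rational(1, 2), Pow(L, -1))) = Mul(Rational(1, 2), Pow(L, -1), Add(54, L)))
Pow(Function('v')(Function('j')(H)), 2) = Pow(Mul(Rational(1, 2), Pow(Mul(-3, -1), -1), Add(54, Mul(-3, -1))), 2) = Pow(Mul(Rational(1, 2), Pow(3, -1), Add(54, 3)), 2) = Pow(Mul(Rational(1, 2), Rational(1, 3), 57), 2) = Pow(Rational(19, 2), 2) = Rational(361, 4)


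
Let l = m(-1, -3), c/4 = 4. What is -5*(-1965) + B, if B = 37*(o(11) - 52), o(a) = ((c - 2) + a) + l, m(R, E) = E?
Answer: 8715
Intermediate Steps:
c = 16 (c = 4*4 = 16)
l = -3
o(a) = 11 + a (o(a) = ((16 - 2) + a) - 3 = (14 + a) - 3 = 11 + a)
B = -1110 (B = 37*((11 + 11) - 52) = 37*(22 - 52) = 37*(-30) = -1110)
-5*(-1965) + B = -5*(-1965) - 1110 = 9825 - 1110 = 8715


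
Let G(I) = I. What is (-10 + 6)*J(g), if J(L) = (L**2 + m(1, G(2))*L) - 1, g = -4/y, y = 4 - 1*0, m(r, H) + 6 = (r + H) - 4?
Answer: -28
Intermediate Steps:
m(r, H) = -10 + H + r (m(r, H) = -6 + ((r + H) - 4) = -6 + ((H + r) - 4) = -6 + (-4 + H + r) = -10 + H + r)
y = 4 (y = 4 + 0 = 4)
g = -1 (g = -4/4 = -4*1/4 = -1)
J(L) = -1 + L**2 - 7*L (J(L) = (L**2 + (-10 + 2 + 1)*L) - 1 = (L**2 - 7*L) - 1 = -1 + L**2 - 7*L)
(-10 + 6)*J(g) = (-10 + 6)*(-1 + (-1)**2 - 7*(-1)) = -4*(-1 + 1 + 7) = -4*7 = -28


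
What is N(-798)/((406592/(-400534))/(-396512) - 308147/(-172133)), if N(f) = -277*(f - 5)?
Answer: 95011287075970067231/764670461571308 ≈ 1.2425e+5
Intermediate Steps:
N(f) = 1385 - 277*f (N(f) = -277*(-5 + f) = 1385 - 277*f)
N(-798)/((406592/(-400534))/(-396512) - 308147/(-172133)) = (1385 - 277*(-798))/((406592/(-400534))/(-396512) - 308147/(-172133)) = (1385 + 221046)/((406592*(-1/400534))*(-1/396512) - 308147*(-1/172133)) = 222431/(-203296/200267*(-1/396512) + 308147/172133) = 222431/(6353/2481508397 + 308147/172133) = 222431/(764670461571308/427149484900801) = 222431*(427149484900801/764670461571308) = 95011287075970067231/764670461571308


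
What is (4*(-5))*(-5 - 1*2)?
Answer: 140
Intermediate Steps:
(4*(-5))*(-5 - 1*2) = -20*(-5 - 2) = -20*(-7) = 140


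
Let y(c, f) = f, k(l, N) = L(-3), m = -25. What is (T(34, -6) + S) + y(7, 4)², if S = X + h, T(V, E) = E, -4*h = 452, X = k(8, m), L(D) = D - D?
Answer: -103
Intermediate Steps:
L(D) = 0
k(l, N) = 0
X = 0
h = -113 (h = -¼*452 = -113)
S = -113 (S = 0 - 113 = -113)
(T(34, -6) + S) + y(7, 4)² = (-6 - 113) + 4² = -119 + 16 = -103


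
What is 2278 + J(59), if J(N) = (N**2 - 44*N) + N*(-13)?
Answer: 2396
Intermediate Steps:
J(N) = N**2 - 57*N (J(N) = (N**2 - 44*N) - 13*N = N**2 - 57*N)
2278 + J(59) = 2278 + 59*(-57 + 59) = 2278 + 59*2 = 2278 + 118 = 2396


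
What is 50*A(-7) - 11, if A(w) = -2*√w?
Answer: -11 - 100*I*√7 ≈ -11.0 - 264.58*I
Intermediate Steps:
50*A(-7) - 11 = 50*(-2*I*√7) - 11 = -100*I*√7 - 11 = -11 - 100*I*√7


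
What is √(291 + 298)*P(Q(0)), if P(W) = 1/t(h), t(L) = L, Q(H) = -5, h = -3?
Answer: -√589/3 ≈ -8.0898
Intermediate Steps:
P(W) = -⅓ (P(W) = 1/(-3) = -⅓)
√(291 + 298)*P(Q(0)) = √(291 + 298)*(-⅓) = √589*(-⅓) = -√589/3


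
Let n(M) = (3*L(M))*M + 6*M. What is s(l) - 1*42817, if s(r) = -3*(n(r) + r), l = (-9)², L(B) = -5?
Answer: -40873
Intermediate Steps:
l = 81
n(M) = -9*M (n(M) = (3*(-5))*M + 6*M = -15*M + 6*M = -9*M)
s(r) = 24*r (s(r) = -3*(-9*r + r) = -(-24)*r = 24*r)
s(l) - 1*42817 = 24*81 - 1*42817 = 1944 - 42817 = -40873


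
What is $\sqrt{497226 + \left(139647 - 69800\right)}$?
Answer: $\sqrt{567073} \approx 753.04$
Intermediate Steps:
$\sqrt{497226 + \left(139647 - 69800\right)} = \sqrt{497226 + 69847} = \sqrt{567073}$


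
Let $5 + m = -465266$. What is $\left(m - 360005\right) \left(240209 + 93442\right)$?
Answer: $-275354162676$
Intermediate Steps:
$m = -465271$ ($m = -5 - 465266 = -465271$)
$\left(m - 360005\right) \left(240209 + 93442\right) = \left(-465271 - 360005\right) \left(240209 + 93442\right) = \left(-825276\right) 333651 = -275354162676$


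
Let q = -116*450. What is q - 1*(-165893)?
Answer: 113693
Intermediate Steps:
q = -52200
q - 1*(-165893) = -52200 - 1*(-165893) = -52200 + 165893 = 113693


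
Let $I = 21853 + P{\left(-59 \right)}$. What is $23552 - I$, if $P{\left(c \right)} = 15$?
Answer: $1684$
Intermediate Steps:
$I = 21868$ ($I = 21853 + 15 = 21868$)
$23552 - I = 23552 - 21868 = 1684$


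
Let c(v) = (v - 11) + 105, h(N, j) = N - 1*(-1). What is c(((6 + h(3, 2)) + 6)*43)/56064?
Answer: 391/28032 ≈ 0.013948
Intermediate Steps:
h(N, j) = 1 + N (h(N, j) = N + 1 = 1 + N)
c(v) = 94 + v (c(v) = (-11 + v) + 105 = 94 + v)
c(((6 + h(3, 2)) + 6)*43)/56064 = (94 + ((6 + (1 + 3)) + 6)*43)/56064 = (94 + ((6 + 4) + 6)*43)*(1/56064) = (94 + (10 + 6)*43)*(1/56064) = (94 + 16*43)*(1/56064) = (94 + 688)*(1/56064) = 782*(1/56064) = 391/28032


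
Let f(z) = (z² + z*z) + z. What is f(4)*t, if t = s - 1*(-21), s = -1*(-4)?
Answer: 900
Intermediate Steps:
s = 4
f(z) = z + 2*z² (f(z) = (z² + z²) + z = 2*z² + z = z + 2*z²)
t = 25 (t = 4 - 1*(-21) = 4 + 21 = 25)
f(4)*t = (4*(1 + 2*4))*25 = (4*(1 + 8))*25 = (4*9)*25 = 36*25 = 900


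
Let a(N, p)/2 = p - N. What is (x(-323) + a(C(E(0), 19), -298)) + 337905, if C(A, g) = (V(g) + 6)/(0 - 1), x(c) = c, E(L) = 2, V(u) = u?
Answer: 337036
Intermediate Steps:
C(A, g) = -6 - g (C(A, g) = (g + 6)/(0 - 1) = (6 + g)/(-1) = (6 + g)*(-1) = -6 - g)
a(N, p) = -2*N + 2*p (a(N, p) = 2*(p - N) = -2*N + 2*p)
(x(-323) + a(C(E(0), 19), -298)) + 337905 = (-323 + (-2*(-6 - 1*19) + 2*(-298))) + 337905 = (-323 + (-2*(-6 - 19) - 596)) + 337905 = (-323 + (-2*(-25) - 596)) + 337905 = (-323 + (50 - 596)) + 337905 = (-323 - 546) + 337905 = -869 + 337905 = 337036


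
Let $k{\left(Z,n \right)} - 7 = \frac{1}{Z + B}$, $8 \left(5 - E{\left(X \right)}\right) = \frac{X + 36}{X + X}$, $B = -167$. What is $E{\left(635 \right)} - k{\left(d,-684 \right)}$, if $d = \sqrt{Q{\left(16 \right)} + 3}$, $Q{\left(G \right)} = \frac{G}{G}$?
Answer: $- \frac{690671}{335280} \approx -2.06$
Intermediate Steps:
$Q{\left(G \right)} = 1$
$d = 2$ ($d = \sqrt{1 + 3} = \sqrt{4} = 2$)
$E{\left(X \right)} = 5 - \frac{36 + X}{16 X}$ ($E{\left(X \right)} = 5 - \frac{\left(X + 36\right) \frac{1}{X + X}}{8} = 5 - \frac{\left(36 + X\right) \frac{1}{2 X}}{8} = 5 - \frac{\frac{1}{2} \frac{1}{X} \left(36 + X\right)}{8} = 5 - \frac{36 + X}{16 X}$)
$k{\left(Z,n \right)} = 7 + \frac{1}{-167 + Z}$ ($k{\left(Z,n \right)} = 7 + \frac{1}{Z - 167} = 7 + \frac{1}{-167 + Z}$)
$E{\left(635 \right)} - k{\left(d,-684 \right)} = \frac{-36 + 79 \cdot 635}{16 \cdot 635} - \frac{-1168 + 7 \cdot 2}{-167 + 2} = \frac{1}{16} \cdot \frac{1}{635} \left(-36 + 50165\right) - \frac{-1168 + 14}{-165} = \frac{1}{16} \cdot \frac{1}{635} \cdot 50129 - \left(- \frac{1}{165}\right) \left(-1154\right) = \frac{50129}{10160} - \frac{1154}{165} = - \frac{690671}{335280}$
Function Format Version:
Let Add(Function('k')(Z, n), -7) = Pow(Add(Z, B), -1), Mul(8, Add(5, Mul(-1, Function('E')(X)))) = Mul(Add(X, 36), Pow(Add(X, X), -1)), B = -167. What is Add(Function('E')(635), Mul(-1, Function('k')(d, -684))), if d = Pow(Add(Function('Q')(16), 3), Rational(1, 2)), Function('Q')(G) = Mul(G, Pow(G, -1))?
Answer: Rational(-690671, 335280) ≈ -2.0600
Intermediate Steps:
Function('Q')(G) = 1
d = 2 (d = Pow(Add(1, 3), Rational(1, 2)) = Pow(4, Rational(1, 2)) = 2)
Function('E')(X) = Add(5, Mul(Rational(-1, 16), Pow(X, -1), Add(36, X))) (Function('E')(X) = Add(5, Mul(Rational(-1, 8), Mul(Add(X, 36), Pow(Add(X, X), -1)))) = Add(5, Mul(Rational(-1, 8), Mul(Add(36, X), Pow(Mul(2, X), -1)))) = Add(5, Mul(Rational(-1, 8), Mul(Add(36, X), Mul(Rational(1, 2), Pow(X, -1))))) = Add(5, Mul(Rational(-1, 8), Mul(Rational(1, 2), Pow(X, -1), Add(36, X)))) = Add(5, Mul(Rational(-1, 16), Pow(X, -1), Add(36, X))))
Function('k')(Z, n) = Add(7, Pow(Add(-167, Z), -1)) (Function('k')(Z, n) = Add(7, Pow(Add(Z, -167), -1)) = Add(7, Pow(Add(-167, Z), -1)))
Add(Function('E')(635), Mul(-1, Function('k')(d, -684))) = Add(Mul(Rational(1, 16), Pow(635, -1), Add(-36, Mul(79, 635))), Mul(-1, Mul(Pow(Add(-167, 2), -1), Add(-1168, Mul(7, 2))))) = Add(Mul(Rational(1, 16), Rational(1, 635), Add(-36, 50165)), Mul(-1, Mul(Pow(-165, -1), Add(-1168, 14)))) = Add(Mul(Rational(1, 16), Rational(1, 635), 50129), Mul(-1, Mul(Rational(-1, 165), -1154))) = Add(Rational(50129, 10160), Mul(-1, Rational(1154, 165))) = Add(Rational(50129, 10160), Rational(-1154, 165)) = Rational(-690671, 335280)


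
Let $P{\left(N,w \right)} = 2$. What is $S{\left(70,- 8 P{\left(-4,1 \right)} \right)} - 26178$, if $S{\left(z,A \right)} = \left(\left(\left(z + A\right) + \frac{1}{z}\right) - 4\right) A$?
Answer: $- \frac{944238}{35} \approx -26978.0$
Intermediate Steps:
$S{\left(z,A \right)} = A \left(-4 + A + z + \frac{1}{z}\right)$ ($S{\left(z,A \right)} = \left(\left(\left(A + z\right) + \frac{1}{z}\right) - 4\right) A = \left(\left(A + z + \frac{1}{z}\right) - 4\right) A = \left(-4 + A + z + \frac{1}{z}\right) A = A \left(-4 + A + z + \frac{1}{z}\right)$)
$S{\left(70,- 8 P{\left(-4,1 \right)} \right)} - 26178 = \frac{\left(-8\right) 2 \left(1 + 70 \left(-4 - 16 + 70\right)\right)}{70} - 26178 = \left(-16\right) \frac{1}{70} \left(1 + 70 \left(-4 - 16 + 70\right)\right) - 26178 = \left(-16\right) \frac{1}{70} \left(1 + 70 \cdot 50\right) - 26178 = \left(-16\right) \frac{1}{70} \left(1 + 3500\right) - 26178 = \left(-16\right) \frac{1}{70} \cdot 3501 - 26178 = - \frac{28008}{35} - 26178 = - \frac{944238}{35}$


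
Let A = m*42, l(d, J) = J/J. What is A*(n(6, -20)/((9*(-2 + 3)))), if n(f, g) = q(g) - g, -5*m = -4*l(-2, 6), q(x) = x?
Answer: 0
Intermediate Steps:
l(d, J) = 1
m = ⅘ (m = -(-4)/5 = -⅕*(-4) = ⅘ ≈ 0.80000)
n(f, g) = 0 (n(f, g) = g - g = 0)
A = 168/5 (A = (⅘)*42 = 168/5 ≈ 33.600)
A*(n(6, -20)/((9*(-2 + 3)))) = 168*(0/((9*(-2 + 3))))/5 = 168*(0/((9*1)))/5 = 168*(0/9)/5 = 168*(0*(⅑))/5 = (168/5)*0 = 0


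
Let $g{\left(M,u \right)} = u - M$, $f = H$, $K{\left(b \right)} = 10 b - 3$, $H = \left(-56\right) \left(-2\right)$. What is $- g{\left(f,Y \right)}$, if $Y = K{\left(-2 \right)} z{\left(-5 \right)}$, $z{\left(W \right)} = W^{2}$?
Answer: $687$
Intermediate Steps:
$H = 112$
$K{\left(b \right)} = -3 + 10 b$
$Y = -575$ ($Y = \left(-3 + 10 \left(-2\right)\right) \left(-5\right)^{2} = \left(-3 - 20\right) 25 = \left(-23\right) 25 = -575$)
$f = 112$
$- g{\left(f,Y \right)} = - (-575 - 112) = \left(-1\right) \left(-687\right) = 687$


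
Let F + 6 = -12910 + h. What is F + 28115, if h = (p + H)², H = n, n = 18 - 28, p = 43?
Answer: 16288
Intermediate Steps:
n = -10
H = -10
h = 1089 (h = (43 - 10)² = 33² = 1089)
F = -11827 (F = -6 + (-12910 + 1089) = -6 - 11821 = -11827)
F + 28115 = -11827 + 28115 = 16288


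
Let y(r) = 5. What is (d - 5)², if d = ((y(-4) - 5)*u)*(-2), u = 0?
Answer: 25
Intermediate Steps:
d = 0 (d = ((5 - 5)*0)*(-2) = (0*0)*(-2) = 0*(-2) = 0)
(d - 5)² = (0 - 5)² = (-5)² = 25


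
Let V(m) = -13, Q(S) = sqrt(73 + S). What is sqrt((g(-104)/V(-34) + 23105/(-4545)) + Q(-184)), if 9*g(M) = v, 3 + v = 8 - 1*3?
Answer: sqrt(-79141075 + 15515721*I*sqrt(111))/3939 ≈ 1.8172 + 2.8988*I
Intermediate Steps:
v = 2 (v = -3 + (8 - 1*3) = -3 + (8 - 3) = -3 + 5 = 2)
g(M) = 2/9 (g(M) = (1/9)*2 = 2/9)
sqrt((g(-104)/V(-34) + 23105/(-4545)) + Q(-184)) = sqrt(((2/9)/(-13) + 23105/(-4545)) + sqrt(73 - 184)) = sqrt(((2/9)*(-1/13) + 23105*(-1/4545)) + sqrt(-111)) = sqrt((-2/117 - 4621/909) + I*sqrt(111)) = sqrt(-60275/11817 + I*sqrt(111))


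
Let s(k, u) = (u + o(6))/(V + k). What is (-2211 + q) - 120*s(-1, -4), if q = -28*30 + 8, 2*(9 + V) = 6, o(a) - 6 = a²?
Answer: -16741/7 ≈ -2391.6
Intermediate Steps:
o(a) = 6 + a²
V = -6 (V = -9 + (½)*6 = -9 + 3 = -6)
q = -832 (q = -840 + 8 = -832)
s(k, u) = (42 + u)/(-6 + k) (s(k, u) = (u + (6 + 6²))/(-6 + k) = (u + (6 + 36))/(-6 + k) = (u + 42)/(-6 + k) = (42 + u)/(-6 + k))
(-2211 + q) - 120*s(-1, -4) = (-2211 - 832) - 120*(42 - 4)/(-6 - 1) = -3043 - 120*38/(-7) = -3043 - (-120)*38/7 = -3043 - 120*(-38/7) = -3043 + 4560/7 = -16741/7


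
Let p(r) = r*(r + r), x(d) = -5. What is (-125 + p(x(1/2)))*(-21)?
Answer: 1575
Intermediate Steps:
p(r) = 2*r² (p(r) = r*(2*r) = 2*r²)
(-125 + p(x(1/2)))*(-21) = (-125 + 2*(-5)²)*(-21) = (-125 + 2*25)*(-21) = (-125 + 50)*(-21) = -75*(-21) = 1575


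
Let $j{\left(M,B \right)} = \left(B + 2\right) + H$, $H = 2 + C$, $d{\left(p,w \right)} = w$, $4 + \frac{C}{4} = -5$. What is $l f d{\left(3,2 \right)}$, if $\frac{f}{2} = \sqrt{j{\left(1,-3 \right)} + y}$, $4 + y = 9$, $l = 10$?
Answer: $40 i \sqrt{30} \approx 219.09 i$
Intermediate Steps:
$C = -36$ ($C = -16 + 4 \left(-5\right) = -16 - 20 = -36$)
$y = 5$ ($y = -4 + 9 = 5$)
$H = -34$ ($H = 2 - 36 = -34$)
$j{\left(M,B \right)} = -32 + B$ ($j{\left(M,B \right)} = \left(B + 2\right) - 34 = \left(2 + B\right) - 34 = -32 + B$)
$f = 2 i \sqrt{30}$ ($f = 2 \sqrt{\left(-32 - 3\right) + 5} = 2 \sqrt{-35 + 5} = 2 \sqrt{-30} = 2 i \sqrt{30} \approx 10.954 i$)
$l f d{\left(3,2 \right)} = 10 \cdot 2 i \sqrt{30} \cdot 2 = 20 i \sqrt{30} \cdot 2 = 40 i \sqrt{30}$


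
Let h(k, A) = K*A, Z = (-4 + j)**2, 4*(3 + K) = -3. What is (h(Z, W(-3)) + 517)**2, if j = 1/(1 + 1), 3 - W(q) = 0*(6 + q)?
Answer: 4092529/16 ≈ 2.5578e+5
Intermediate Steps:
K = -15/4 (K = -3 + (1/4)*(-3) = -3 - 3/4 = -15/4 ≈ -3.7500)
W(q) = 3 (W(q) = 3 - 0*(6 + q) = 3 - 1*0 = 3 + 0 = 3)
j = 1/2 ≈ 0.50000
Z = 49/4 (Z = (-4 + 1/2)**2 = (-7/2)**2 = 49/4 ≈ 12.250)
h(k, A) = -15*A/4
(h(Z, W(-3)) + 517)**2 = (-15/4*3 + 517)**2 = (-45/4 + 517)**2 = (2023/4)**2 = 4092529/16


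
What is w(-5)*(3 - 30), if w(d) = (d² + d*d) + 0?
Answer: -1350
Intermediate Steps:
w(d) = 2*d² (w(d) = (d² + d²) + 0 = 2*d² + 0 = 2*d²)
w(-5)*(3 - 30) = (2*(-5)²)*(3 - 30) = (2*25)*(-27) = 50*(-27) = -1350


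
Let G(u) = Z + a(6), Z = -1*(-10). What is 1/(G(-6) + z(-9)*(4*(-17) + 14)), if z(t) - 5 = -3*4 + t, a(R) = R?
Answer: 1/880 ≈ 0.0011364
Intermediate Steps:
Z = 10
G(u) = 16 (G(u) = 10 + 6 = 16)
z(t) = -7 + t (z(t) = 5 + (-3*4 + t) = 5 + (-12 + t) = -7 + t)
1/(G(-6) + z(-9)*(4*(-17) + 14)) = 1/(16 + (-7 - 9)*(4*(-17) + 14)) = 1/(16 - 16*(-68 + 14)) = 1/(16 - 16*(-54)) = 1/(16 + 864) = 1/880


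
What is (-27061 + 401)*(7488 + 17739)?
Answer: -672551820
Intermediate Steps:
(-27061 + 401)*(7488 + 17739) = -26660*25227 = -672551820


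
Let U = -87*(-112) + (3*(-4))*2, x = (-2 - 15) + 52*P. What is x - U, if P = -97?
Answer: -14781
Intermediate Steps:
x = -5061 (x = (-2 - 15) + 52*(-97) = -17 - 5044 = -5061)
U = 9720 (U = 9744 - 12*2 = 9744 - 24 = 9720)
x - U = -5061 - 1*9720 = -5061 - 9720 = -14781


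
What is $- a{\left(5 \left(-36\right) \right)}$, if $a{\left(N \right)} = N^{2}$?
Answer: $-32400$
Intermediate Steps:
$- a{\left(5 \left(-36\right) \right)} = - \left(5 \left(-36\right)\right)^{2} = - \left(-180\right)^{2} = \left(-1\right) 32400 = -32400$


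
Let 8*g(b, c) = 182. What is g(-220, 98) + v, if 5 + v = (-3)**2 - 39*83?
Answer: -12841/4 ≈ -3210.3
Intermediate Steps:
g(b, c) = 91/4 (g(b, c) = (1/8)*182 = 91/4)
v = -3233 (v = -5 + ((-3)**2 - 39*83) = -5 + (9 - 3237) = -5 - 3228 = -3233)
g(-220, 98) + v = 91/4 - 3233 = -12841/4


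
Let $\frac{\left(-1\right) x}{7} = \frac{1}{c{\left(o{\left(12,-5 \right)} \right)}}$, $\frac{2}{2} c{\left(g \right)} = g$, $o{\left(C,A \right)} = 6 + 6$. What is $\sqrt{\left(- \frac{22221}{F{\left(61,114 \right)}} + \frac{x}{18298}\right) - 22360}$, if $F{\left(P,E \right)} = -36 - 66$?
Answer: $\frac{i \sqrt{1574096094832746}}{266628} \approx 148.8 i$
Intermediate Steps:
$o{\left(C,A \right)} = 12$
$c{\left(g \right)} = g$
$F{\left(P,E \right)} = -102$ ($F{\left(P,E \right)} = -36 - 66 = -102$)
$x = - \frac{7}{12} \approx -0.58333$
$\sqrt{\left(- \frac{22221}{F{\left(61,114 \right)}} + \frac{x}{18298}\right) - 22360} = \sqrt{\left(- \frac{22221}{-102} - \frac{7}{12 \cdot 18298}\right) - 22360} = \sqrt{\left(\left(-22221\right) \left(- \frac{1}{102}\right) - \frac{1}{31368}\right) - 22360} = \sqrt{\left(\frac{7407}{34} - \frac{1}{31368}\right) - 22360} = \sqrt{\frac{116171371}{533256} - 22360} = \sqrt{- \frac{11807432789}{533256}} = \frac{i \sqrt{1574096094832746}}{266628}$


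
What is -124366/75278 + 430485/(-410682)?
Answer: -13913487907/5152553266 ≈ -2.7003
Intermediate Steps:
-124366/75278 + 430485/(-410682) = -124366*1/75278 + 430485*(-1/410682) = -62183/37639 - 143495/136894 = -13913487907/5152553266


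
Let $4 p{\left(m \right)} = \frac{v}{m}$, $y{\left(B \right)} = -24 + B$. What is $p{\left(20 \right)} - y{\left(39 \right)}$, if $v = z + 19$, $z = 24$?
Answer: $- \frac{1157}{80} \approx -14.462$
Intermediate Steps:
$v = 43$ ($v = 24 + 19 = 43$)
$p{\left(m \right)} = \frac{43}{4 m}$ ($p{\left(m \right)} = \frac{43 \frac{1}{m}}{4} = \frac{43}{4 m}$)
$p{\left(20 \right)} - y{\left(39 \right)} = \frac{43}{4 \cdot 20} - \left(-24 + 39\right) = \frac{43}{4} \cdot \frac{1}{20} - 15 = \frac{43}{80} - 15 = - \frac{1157}{80}$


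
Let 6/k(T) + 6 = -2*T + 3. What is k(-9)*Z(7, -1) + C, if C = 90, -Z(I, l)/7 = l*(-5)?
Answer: 76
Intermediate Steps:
Z(I, l) = 35*l (Z(I, l) = -7*l*(-5) = -(-35)*l = 35*l)
k(T) = 6/(-3 - 2*T) (k(T) = 6/(-6 + (-2*T + 3)) = 6/(-6 + (3 - 2*T)) = 6/(-3 - 2*T))
k(-9)*Z(7, -1) + C = (-6/(3 + 2*(-9)))*(35*(-1)) + 90 = -6/(3 - 18)*(-35) + 90 = -6/(-15)*(-35) + 90 = -6*(-1/15)*(-35) + 90 = (2/5)*(-35) + 90 = -14 + 90 = 76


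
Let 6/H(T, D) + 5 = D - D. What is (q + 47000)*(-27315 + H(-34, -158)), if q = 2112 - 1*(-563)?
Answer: -1356932235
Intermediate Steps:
H(T, D) = -6/5 (H(T, D) = 6/(-5 + (D - D)) = 6/(-5 + 0) = 6/(-5) = 6*(-⅕) = -6/5)
q = 2675 (q = 2112 + 563 = 2675)
(q + 47000)*(-27315 + H(-34, -158)) = (2675 + 47000)*(-27315 - 6/5) = 49675*(-136581/5) = -1356932235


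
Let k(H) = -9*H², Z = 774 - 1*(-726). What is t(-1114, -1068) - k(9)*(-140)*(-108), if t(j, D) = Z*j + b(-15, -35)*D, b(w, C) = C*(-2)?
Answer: 9276720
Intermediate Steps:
b(w, C) = -2*C
Z = 1500 (Z = 774 + 726 = 1500)
t(j, D) = 70*D + 1500*j (t(j, D) = 1500*j + (-2*(-35))*D = 1500*j + 70*D = 70*D + 1500*j)
t(-1114, -1068) - k(9)*(-140)*(-108) = (70*(-1068) + 1500*(-1114)) - -9*9²*(-140)*(-108) = (-74760 - 1671000) - -9*81*(-140)*(-108) = -1745760 - (-729*(-140))*(-108) = -1745760 - 102060*(-108) = -1745760 - 1*(-11022480) = -1745760 + 11022480 = 9276720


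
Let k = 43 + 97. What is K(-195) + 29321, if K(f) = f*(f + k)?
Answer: 40046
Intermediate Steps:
k = 140
K(f) = f*(140 + f) (K(f) = f*(f + 140) = f*(140 + f))
K(-195) + 29321 = -195*(140 - 195) + 29321 = -195*(-55) + 29321 = 10725 + 29321 = 40046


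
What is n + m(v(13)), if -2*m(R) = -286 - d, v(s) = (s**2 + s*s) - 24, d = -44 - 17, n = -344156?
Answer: -688087/2 ≈ -3.4404e+5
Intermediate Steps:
d = -61
v(s) = -24 + 2*s**2 (v(s) = (s**2 + s**2) - 24 = 2*s**2 - 24 = -24 + 2*s**2)
m(R) = 225/2 (m(R) = -(-286 - 1*(-61))/2 = -(-286 + 61)/2 = -1/2*(-225) = 225/2)
n + m(v(13)) = -344156 + 225/2 = -688087/2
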